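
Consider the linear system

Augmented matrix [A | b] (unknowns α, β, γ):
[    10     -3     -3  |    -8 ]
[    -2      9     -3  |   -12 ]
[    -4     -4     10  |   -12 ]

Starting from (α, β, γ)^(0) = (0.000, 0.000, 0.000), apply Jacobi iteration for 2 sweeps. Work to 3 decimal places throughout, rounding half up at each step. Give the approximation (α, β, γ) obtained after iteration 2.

(-1.560, -1.911, -2.053)

Iteration 1:
  α = (-8 - (-3)·0.000 - (-3)·0.000) / (10) = -0.800
  β = (-12 - (-2)·0.000 - (-3)·0.000) / (9) = -1.333
  γ = (-12 - (-4)·0.000 - (-4)·0.000) / (10) = -1.200
Iteration 2:
  α = (-8 - (-3)·-1.333 - (-3)·-1.200) / (10) = -1.560
  β = (-12 - (-2)·-0.800 - (-3)·-1.200) / (9) = -1.911
  γ = (-12 - (-4)·-0.800 - (-4)·-1.333) / (10) = -2.053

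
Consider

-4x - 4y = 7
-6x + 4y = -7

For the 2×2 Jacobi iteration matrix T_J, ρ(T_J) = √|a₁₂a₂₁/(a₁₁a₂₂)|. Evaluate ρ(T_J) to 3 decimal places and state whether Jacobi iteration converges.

1.225

a₁₂a₂₁/(a₁₁a₂₂) = (-4)·(-6) / ((-4)·(4)) = -1.500000
ρ = √|-1.500000| = √1.500000 = 1.225
ρ > 1, so Jacobi diverges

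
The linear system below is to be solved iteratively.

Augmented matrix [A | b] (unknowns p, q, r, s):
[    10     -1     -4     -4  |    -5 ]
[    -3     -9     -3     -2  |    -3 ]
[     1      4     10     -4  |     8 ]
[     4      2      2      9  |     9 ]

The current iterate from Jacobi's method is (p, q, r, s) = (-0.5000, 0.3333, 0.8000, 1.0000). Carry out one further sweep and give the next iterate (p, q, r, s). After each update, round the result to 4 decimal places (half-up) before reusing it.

(0.2533, 0.0111, 1.1167, 0.9704)

One sweep:
  p = (-5 - (-1)·0.3333 - (-4)·0.8000 - (-4)·1.0000) / (10) = 0.2533
  q = (-3 - (-3)·-0.5000 - (-3)·0.8000 - (-2)·1.0000) / (-9) = 0.0111
  r = (8 - (1)·-0.5000 - (4)·0.3333 - (-4)·1.0000) / (10) = 1.1167
  s = (9 - (4)·-0.5000 - (2)·0.3333 - (2)·0.8000) / (9) = 0.9704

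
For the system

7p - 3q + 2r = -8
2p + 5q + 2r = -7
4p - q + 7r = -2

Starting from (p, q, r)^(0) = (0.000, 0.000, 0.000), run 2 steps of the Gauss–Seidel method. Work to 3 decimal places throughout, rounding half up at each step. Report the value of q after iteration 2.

Iteration 1:
  p = (-8 - (-3)·0.000 - (2)·0.000) / (7) = -1.143
  q = (-7 - (2)·-1.143 - (2)·0.000) / (5) = -0.943
  r = (-2 - (4)·-1.143 - (-1)·-0.943) / (7) = 0.233
Iteration 2:
  p = (-8 - (-3)·-0.943 - (2)·0.233) / (7) = -1.614
  q = (-7 - (2)·-1.614 - (2)·0.233) / (5) = -0.848
  r = (-2 - (4)·-1.614 - (-1)·-0.848) / (7) = 0.515

-0.848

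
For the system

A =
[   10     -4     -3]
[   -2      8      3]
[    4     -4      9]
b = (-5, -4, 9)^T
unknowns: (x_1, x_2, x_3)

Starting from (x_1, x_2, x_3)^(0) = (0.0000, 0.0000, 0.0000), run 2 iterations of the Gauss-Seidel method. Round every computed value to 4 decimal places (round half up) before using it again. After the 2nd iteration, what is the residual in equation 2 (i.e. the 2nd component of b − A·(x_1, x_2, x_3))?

0.5050

Iteration 1:
  x_1 = (-5 - (-4)·0.0000 - (-3)·0.0000) / (10) = -0.5000
  x_2 = (-4 - (-2)·-0.5000 - (3)·0.0000) / (8) = -0.6250
  x_3 = (9 - (4)·-0.5000 - (-4)·-0.6250) / (9) = 0.9444
Iteration 2:
  x_1 = (-5 - (-4)·-0.6250 - (-3)·0.9444) / (10) = -0.4667
  x_2 = (-4 - (-2)·-0.4667 - (3)·0.9444) / (8) = -0.9708
  x_3 = (9 - (4)·-0.4667 - (-4)·-0.9708) / (9) = 0.7760
Residual b − A·x = (-1.8882, 0.5050, -0.0004)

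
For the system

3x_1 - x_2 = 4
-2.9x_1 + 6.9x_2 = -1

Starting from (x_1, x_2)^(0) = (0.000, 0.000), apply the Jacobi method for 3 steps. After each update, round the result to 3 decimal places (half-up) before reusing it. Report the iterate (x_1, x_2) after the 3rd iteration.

(1.472, 0.395)

Iteration 1:
  x_1 = (4 - (-1)·0.000) / (3) = 1.333
  x_2 = (-1 - (-2.9)·0.000) / (6.9) = -0.145
Iteration 2:
  x_1 = (4 - (-1)·-0.145) / (3) = 1.285
  x_2 = (-1 - (-2.9)·1.333) / (6.9) = 0.415
Iteration 3:
  x_1 = (4 - (-1)·0.415) / (3) = 1.472
  x_2 = (-1 - (-2.9)·1.285) / (6.9) = 0.395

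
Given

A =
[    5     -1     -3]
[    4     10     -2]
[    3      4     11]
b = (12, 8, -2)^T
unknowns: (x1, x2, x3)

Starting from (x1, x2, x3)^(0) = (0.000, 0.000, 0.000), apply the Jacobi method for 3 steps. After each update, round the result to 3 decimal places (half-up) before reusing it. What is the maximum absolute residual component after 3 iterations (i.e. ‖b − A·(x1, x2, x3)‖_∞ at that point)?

3.762

Iteration 1:
  x1 = (12 - (-1)·0.000 - (-3)·0.000) / (5) = 2.400
  x2 = (8 - (4)·0.000 - (-2)·0.000) / (10) = 0.800
  x3 = (-2 - (3)·0.000 - (4)·0.000) / (11) = -0.182
Iteration 2:
  x1 = (12 - (-1)·0.800 - (-3)·-0.182) / (5) = 2.451
  x2 = (8 - (4)·2.400 - (-2)·-0.182) / (10) = -0.196
  x3 = (-2 - (3)·2.400 - (4)·0.800) / (11) = -1.127
Iteration 3:
  x1 = (12 - (-1)·-0.196 - (-3)·-1.127) / (5) = 1.685
  x2 = (8 - (4)·2.451 - (-2)·-1.127) / (10) = -0.406
  x3 = (-2 - (3)·2.451 - (4)·-0.196) / (11) = -0.779
Residual b − A·x = (0.832, 3.762, 3.138); ∞-norm = 3.762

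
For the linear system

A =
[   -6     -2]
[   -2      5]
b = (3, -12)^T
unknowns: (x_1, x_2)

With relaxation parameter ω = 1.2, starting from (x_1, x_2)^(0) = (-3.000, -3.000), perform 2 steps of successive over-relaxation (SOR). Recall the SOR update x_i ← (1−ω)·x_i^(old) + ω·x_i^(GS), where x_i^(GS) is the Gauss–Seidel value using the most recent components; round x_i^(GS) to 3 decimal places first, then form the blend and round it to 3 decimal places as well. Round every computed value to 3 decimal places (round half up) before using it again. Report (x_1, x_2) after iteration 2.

Iteration 1:
  x_1: GS value = (3 - (-2)·-3.000) / (-6) = 0.500;  x_1 ← (1−ω)·-3.000 + ω·0.500 = 1.200
  x_2: GS value = (-12 - (-2)·1.200) / (5) = -1.920;  x_2 ← (1−ω)·-3.000 + ω·-1.920 = -1.704
Iteration 2:
  x_1: GS value = (3 - (-2)·-1.704) / (-6) = 0.068;  x_1 ← (1−ω)·1.200 + ω·0.068 = -0.158
  x_2: GS value = (-12 - (-2)·-0.158) / (5) = -2.463;  x_2 ← (1−ω)·-1.704 + ω·-2.463 = -2.615

(-0.158, -2.615)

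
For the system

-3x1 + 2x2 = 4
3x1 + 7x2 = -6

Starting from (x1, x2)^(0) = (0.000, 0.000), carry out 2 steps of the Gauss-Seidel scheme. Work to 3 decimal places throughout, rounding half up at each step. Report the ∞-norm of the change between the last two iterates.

Iteration 1:
  x1 = (4 - (2)·0.000) / (-3) = -1.333
  x2 = (-6 - (3)·-1.333) / (7) = -0.286
Iteration 2:
  x1 = (4 - (2)·-0.286) / (-3) = -1.524
  x2 = (-6 - (3)·-1.524) / (7) = -0.204
Change: (-0.191, 0.082) → max |·| = 0.191

0.191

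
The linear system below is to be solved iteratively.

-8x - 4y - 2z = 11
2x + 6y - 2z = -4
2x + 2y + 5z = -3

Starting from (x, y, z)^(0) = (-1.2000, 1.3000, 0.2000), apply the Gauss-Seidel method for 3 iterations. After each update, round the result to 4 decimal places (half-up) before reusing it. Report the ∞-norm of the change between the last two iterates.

0.1423

Iteration 1:
  x = (11 - (-4)·1.3000 - (-2)·0.2000) / (-8) = -2.0750
  y = (-4 - (2)·-2.0750 - (-2)·0.2000) / (6) = 0.0917
  z = (-3 - (2)·-2.0750 - (2)·0.0917) / (5) = 0.1933
Iteration 2:
  x = (11 - (-4)·0.0917 - (-2)·0.1933) / (-8) = -1.4692
  y = (-4 - (2)·-1.4692 - (-2)·0.1933) / (6) = -0.1125
  z = (-3 - (2)·-1.4692 - (2)·-0.1125) / (5) = 0.0327
Iteration 3:
  x = (11 - (-4)·-0.1125 - (-2)·0.0327) / (-8) = -1.3269
  y = (-4 - (2)·-1.3269 - (-2)·0.0327) / (6) = -0.2135
  z = (-3 - (2)·-1.3269 - (2)·-0.2135) / (5) = 0.0162
Change: (0.1423, -0.1010, -0.0165) → max |·| = 0.1423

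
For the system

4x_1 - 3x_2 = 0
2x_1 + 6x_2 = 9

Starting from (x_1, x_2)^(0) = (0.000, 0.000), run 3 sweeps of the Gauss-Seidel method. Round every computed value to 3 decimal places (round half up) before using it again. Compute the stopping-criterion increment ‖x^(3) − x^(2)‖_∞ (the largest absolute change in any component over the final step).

Iteration 1:
  x_1 = (0 - (-3)·0.000) / (4) = 0.000
  x_2 = (9 - (2)·0.000) / (6) = 1.500
Iteration 2:
  x_1 = (0 - (-3)·1.500) / (4) = 1.125
  x_2 = (9 - (2)·1.125) / (6) = 1.125
Iteration 3:
  x_1 = (0 - (-3)·1.125) / (4) = 0.844
  x_2 = (9 - (2)·0.844) / (6) = 1.219
Change: (-0.281, 0.094) → max |·| = 0.281

0.281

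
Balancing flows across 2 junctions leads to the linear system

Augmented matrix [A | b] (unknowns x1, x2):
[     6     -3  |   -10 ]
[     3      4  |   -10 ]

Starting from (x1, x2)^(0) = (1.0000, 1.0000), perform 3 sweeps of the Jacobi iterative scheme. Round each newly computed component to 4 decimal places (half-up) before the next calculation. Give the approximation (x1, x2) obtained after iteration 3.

(-2.4792, -0.0312)

Iteration 1:
  x1 = (-10 - (-3)·1.0000) / (6) = -1.1667
  x2 = (-10 - (3)·1.0000) / (4) = -3.2500
Iteration 2:
  x1 = (-10 - (-3)·-3.2500) / (6) = -3.2917
  x2 = (-10 - (3)·-1.1667) / (4) = -1.6250
Iteration 3:
  x1 = (-10 - (-3)·-1.6250) / (6) = -2.4792
  x2 = (-10 - (3)·-3.2917) / (4) = -0.0312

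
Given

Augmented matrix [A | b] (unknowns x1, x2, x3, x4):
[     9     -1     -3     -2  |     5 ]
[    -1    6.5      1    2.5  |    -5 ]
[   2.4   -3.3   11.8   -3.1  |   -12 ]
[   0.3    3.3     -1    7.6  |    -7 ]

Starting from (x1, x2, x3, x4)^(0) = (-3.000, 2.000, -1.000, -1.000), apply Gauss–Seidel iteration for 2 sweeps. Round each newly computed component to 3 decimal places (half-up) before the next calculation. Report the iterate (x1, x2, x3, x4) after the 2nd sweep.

Iteration 1:
  x1 = (5 - (-1)·2.000 - (-3)·-1.000 - (-2)·-1.000) / (9) = 0.222
  x2 = (-5 - (-1)·0.222 - (1)·-1.000 - (2.5)·-1.000) / (6.5) = -0.197
  x3 = (-12 - (2.4)·0.222 - (-3.3)·-0.197 - (-3.1)·-1.000) / (11.8) = -1.380
  x4 = (-7 - (0.3)·0.222 - (3.3)·-0.197 - (-1)·-1.380) / (7.6) = -1.026
Iteration 2:
  x1 = (5 - (-1)·-0.197 - (-3)·-1.380 - (-2)·-1.026) / (9) = -0.154
  x2 = (-5 - (-1)·-0.154 - (1)·-1.380 - (2.5)·-1.026) / (6.5) = -0.186
  x3 = (-12 - (2.4)·-0.154 - (-3.3)·-0.186 - (-3.1)·-1.026) / (11.8) = -1.307
  x4 = (-7 - (0.3)·-0.154 - (3.3)·-0.186 - (-1)·-1.307) / (7.6) = -1.006

(-0.154, -0.186, -1.307, -1.006)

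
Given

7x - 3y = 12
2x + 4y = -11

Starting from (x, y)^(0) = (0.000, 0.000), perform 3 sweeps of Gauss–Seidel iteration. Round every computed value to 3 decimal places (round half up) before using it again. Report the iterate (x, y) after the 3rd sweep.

(0.500, -3.000)

Iteration 1:
  x = (12 - (-3)·0.000) / (7) = 1.714
  y = (-11 - (2)·1.714) / (4) = -3.607
Iteration 2:
  x = (12 - (-3)·-3.607) / (7) = 0.168
  y = (-11 - (2)·0.168) / (4) = -2.834
Iteration 3:
  x = (12 - (-3)·-2.834) / (7) = 0.500
  y = (-11 - (2)·0.500) / (4) = -3.000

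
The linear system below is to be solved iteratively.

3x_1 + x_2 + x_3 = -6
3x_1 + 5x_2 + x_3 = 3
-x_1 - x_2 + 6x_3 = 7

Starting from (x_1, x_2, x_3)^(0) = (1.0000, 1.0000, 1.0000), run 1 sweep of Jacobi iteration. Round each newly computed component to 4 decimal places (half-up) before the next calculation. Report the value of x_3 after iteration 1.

Iteration 1:
  x_1 = (-6 - (1)·1.0000 - (1)·1.0000) / (3) = -2.6667
  x_2 = (3 - (3)·1.0000 - (1)·1.0000) / (5) = -0.2000
  x_3 = (7 - (-1)·1.0000 - (-1)·1.0000) / (6) = 1.5000

1.5000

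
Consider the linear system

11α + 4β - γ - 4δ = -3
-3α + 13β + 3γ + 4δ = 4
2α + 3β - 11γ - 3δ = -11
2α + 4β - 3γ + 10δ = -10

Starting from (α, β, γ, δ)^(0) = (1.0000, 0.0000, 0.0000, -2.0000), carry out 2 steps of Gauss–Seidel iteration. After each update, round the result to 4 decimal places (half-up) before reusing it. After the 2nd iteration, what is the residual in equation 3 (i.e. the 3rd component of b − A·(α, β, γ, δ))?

0.1502

Iteration 1:
  α = (-3 - (4)·0.0000 - (-1)·0.0000 - (-4)·-2.0000) / (11) = -1.0000
  β = (4 - (-3)·-1.0000 - (3)·0.0000 - (4)·-2.0000) / (13) = 0.6923
  γ = (-11 - (2)·-1.0000 - (3)·0.6923 - (-3)·-2.0000) / (-11) = 1.5524
  δ = (-10 - (2)·-1.0000 - (4)·0.6923 - (-3)·1.5524) / (10) = -0.6112
Iteration 2:
  α = (-3 - (4)·0.6923 - (-1)·1.5524 - (-4)·-0.6112) / (11) = -0.6056
  β = (4 - (-3)·-0.6056 - (3)·1.5524 - (4)·-0.6112) / (13) = -0.0022
  γ = (-11 - (2)·-0.6056 - (3)·-0.0022 - (-3)·-0.6112) / (-11) = 1.0560
  δ = (-10 - (2)·-0.6056 - (4)·-0.0022 - (-3)·1.0560) / (10) = -0.5612
Residual b − A·x = (2.4816, 1.2886, 0.1502, 0.0000)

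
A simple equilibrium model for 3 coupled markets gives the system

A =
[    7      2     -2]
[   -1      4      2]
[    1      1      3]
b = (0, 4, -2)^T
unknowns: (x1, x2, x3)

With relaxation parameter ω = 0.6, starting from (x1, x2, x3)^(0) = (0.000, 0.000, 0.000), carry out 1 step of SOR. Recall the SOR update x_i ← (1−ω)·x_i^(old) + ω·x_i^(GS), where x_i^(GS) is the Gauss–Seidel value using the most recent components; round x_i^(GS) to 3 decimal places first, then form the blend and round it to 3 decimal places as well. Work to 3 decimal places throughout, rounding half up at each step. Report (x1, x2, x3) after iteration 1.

Iteration 1:
  x1: GS value = (0 - (2)·0.000 - (-2)·0.000) / (7) = 0.000;  x1 ← (1−ω)·0.000 + ω·0.000 = 0.000
  x2: GS value = (4 - (-1)·0.000 - (2)·0.000) / (4) = 1.000;  x2 ← (1−ω)·0.000 + ω·1.000 = 0.600
  x3: GS value = (-2 - (1)·0.000 - (1)·0.600) / (3) = -0.867;  x3 ← (1−ω)·0.000 + ω·-0.867 = -0.520

(0.000, 0.600, -0.520)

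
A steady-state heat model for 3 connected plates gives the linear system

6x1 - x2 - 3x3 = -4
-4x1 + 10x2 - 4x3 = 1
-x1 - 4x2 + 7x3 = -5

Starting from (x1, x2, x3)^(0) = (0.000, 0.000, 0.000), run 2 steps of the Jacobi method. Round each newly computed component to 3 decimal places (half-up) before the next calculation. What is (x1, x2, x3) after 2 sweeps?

(-1.007, -0.452, -0.752)

Iteration 1:
  x1 = (-4 - (-1)·0.000 - (-3)·0.000) / (6) = -0.667
  x2 = (1 - (-4)·0.000 - (-4)·0.000) / (10) = 0.100
  x3 = (-5 - (-1)·0.000 - (-4)·0.000) / (7) = -0.714
Iteration 2:
  x1 = (-4 - (-1)·0.100 - (-3)·-0.714) / (6) = -1.007
  x2 = (1 - (-4)·-0.667 - (-4)·-0.714) / (10) = -0.452
  x3 = (-5 - (-1)·-0.667 - (-4)·0.100) / (7) = -0.752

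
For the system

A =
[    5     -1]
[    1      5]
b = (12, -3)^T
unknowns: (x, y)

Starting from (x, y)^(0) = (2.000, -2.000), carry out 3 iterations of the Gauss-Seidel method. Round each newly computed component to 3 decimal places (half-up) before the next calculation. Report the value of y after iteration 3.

Iteration 1:
  x = (12 - (-1)·-2.000) / (5) = 2.000
  y = (-3 - (1)·2.000) / (5) = -1.000
Iteration 2:
  x = (12 - (-1)·-1.000) / (5) = 2.200
  y = (-3 - (1)·2.200) / (5) = -1.040
Iteration 3:
  x = (12 - (-1)·-1.040) / (5) = 2.192
  y = (-3 - (1)·2.192) / (5) = -1.038

-1.038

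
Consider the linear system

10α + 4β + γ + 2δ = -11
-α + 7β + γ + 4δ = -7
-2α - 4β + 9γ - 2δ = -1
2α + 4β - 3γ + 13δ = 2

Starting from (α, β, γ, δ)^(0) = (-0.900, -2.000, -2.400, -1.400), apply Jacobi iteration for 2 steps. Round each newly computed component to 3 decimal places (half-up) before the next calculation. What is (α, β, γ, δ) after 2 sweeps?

(-1.025, -0.955, 0.023, -0.233)

Iteration 1:
  α = (-11 - (4)·-2.000 - (1)·-2.400 - (2)·-1.400) / (10) = 0.220
  β = (-7 - (-1)·-0.900 - (1)·-2.400 - (4)·-1.400) / (7) = 0.014
  γ = (-1 - (-2)·-0.900 - (-4)·-2.000 - (-2)·-1.400) / (9) = -1.511
  δ = (2 - (2)·-0.900 - (4)·-2.000 - (-3)·-2.400) / (13) = 0.354
Iteration 2:
  α = (-11 - (4)·0.014 - (1)·-1.511 - (2)·0.354) / (10) = -1.025
  β = (-7 - (-1)·0.220 - (1)·-1.511 - (4)·0.354) / (7) = -0.955
  γ = (-1 - (-2)·0.220 - (-4)·0.014 - (-2)·0.354) / (9) = 0.023
  δ = (2 - (2)·0.220 - (4)·0.014 - (-3)·-1.511) / (13) = -0.233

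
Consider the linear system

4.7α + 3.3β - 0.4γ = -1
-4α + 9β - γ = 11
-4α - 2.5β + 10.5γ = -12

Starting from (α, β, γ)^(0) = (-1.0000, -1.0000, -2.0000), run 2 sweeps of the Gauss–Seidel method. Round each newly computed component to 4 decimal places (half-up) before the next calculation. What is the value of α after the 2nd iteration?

-1.0782

Iteration 1:
  α = (-1 - (3.3)·-1.0000 - (-0.4)·-2.0000) / (4.7) = 0.3191
  β = (11 - (-4)·0.3191 - (-1)·-2.0000) / (9) = 1.1418
  γ = (-12 - (-4)·0.3191 - (-2.5)·1.1418) / (10.5) = -0.7494
Iteration 2:
  α = (-1 - (3.3)·1.1418 - (-0.4)·-0.7494) / (4.7) = -1.0782
  β = (11 - (-4)·-1.0782 - (-1)·-0.7494) / (9) = 0.6598
  γ = (-12 - (-4)·-1.0782 - (-2.5)·0.6598) / (10.5) = -1.3965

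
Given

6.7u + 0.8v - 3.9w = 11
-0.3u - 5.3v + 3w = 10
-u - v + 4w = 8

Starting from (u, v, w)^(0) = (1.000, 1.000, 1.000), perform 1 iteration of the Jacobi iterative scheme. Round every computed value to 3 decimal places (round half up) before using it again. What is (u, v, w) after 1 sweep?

Iteration 1:
  u = (11 - (0.8)·1.000 - (-3.9)·1.000) / (6.7) = 2.104
  v = (10 - (-0.3)·1.000 - (3)·1.000) / (-5.3) = -1.377
  w = (8 - (-1)·1.000 - (-1)·1.000) / (4) = 2.500

(2.104, -1.377, 2.500)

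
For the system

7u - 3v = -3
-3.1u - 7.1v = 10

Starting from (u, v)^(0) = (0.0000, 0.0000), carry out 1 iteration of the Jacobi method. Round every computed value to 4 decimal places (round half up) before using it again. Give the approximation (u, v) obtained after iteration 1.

(-0.4286, -1.4085)

Iteration 1:
  u = (-3 - (-3)·0.0000) / (7) = -0.4286
  v = (10 - (-3.1)·0.0000) / (-7.1) = -1.4085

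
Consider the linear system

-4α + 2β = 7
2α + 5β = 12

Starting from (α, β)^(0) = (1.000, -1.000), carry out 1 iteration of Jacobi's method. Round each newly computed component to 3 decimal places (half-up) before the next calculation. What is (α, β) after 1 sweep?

(-2.250, 2.000)

Iteration 1:
  α = (7 - (2)·-1.000) / (-4) = -2.250
  β = (12 - (2)·1.000) / (5) = 2.000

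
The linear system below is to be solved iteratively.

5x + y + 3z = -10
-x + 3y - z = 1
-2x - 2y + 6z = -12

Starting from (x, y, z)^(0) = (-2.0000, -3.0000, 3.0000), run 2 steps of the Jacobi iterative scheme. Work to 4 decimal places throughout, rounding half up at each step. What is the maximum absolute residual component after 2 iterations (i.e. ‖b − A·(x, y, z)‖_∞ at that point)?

4.0891

Iteration 1:
  x = (-10 - (1)·-3.0000 - (3)·3.0000) / (5) = -3.2000
  y = (1 - (-1)·-2.0000 - (-1)·3.0000) / (3) = 0.6667
  z = (-12 - (-2)·-2.0000 - (-2)·-3.0000) / (6) = -3.6667
Iteration 2:
  x = (-10 - (1)·0.6667 - (3)·-3.6667) / (5) = 0.0667
  y = (1 - (-1)·-3.2000 - (-1)·-3.6667) / (3) = -1.9556
  z = (-12 - (-2)·-3.2000 - (-2)·0.6667) / (6) = -2.8444
Residual b − A·x = (0.1553, 4.0891, 1.2886); ∞-norm = 4.0891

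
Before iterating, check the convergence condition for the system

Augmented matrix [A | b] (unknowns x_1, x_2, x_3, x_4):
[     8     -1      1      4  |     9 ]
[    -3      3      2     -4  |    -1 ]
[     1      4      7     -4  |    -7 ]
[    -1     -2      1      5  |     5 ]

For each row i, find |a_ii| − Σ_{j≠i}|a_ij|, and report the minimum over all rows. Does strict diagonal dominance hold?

row 1: |8| − (1+1+4) = 2
row 2: |3| − (3+2+4) = -6
row 3: |7| − (1+4+4) = -2
row 4: |5| − (1+2+1) = 1
minimum over rows = -6 → not strictly diagonally dominant

-6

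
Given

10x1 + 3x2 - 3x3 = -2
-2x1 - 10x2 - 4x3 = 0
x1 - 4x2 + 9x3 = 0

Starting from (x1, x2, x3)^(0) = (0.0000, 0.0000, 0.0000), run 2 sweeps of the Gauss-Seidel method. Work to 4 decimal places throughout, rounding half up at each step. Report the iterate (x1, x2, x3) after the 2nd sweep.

Iteration 1:
  x1 = (-2 - (3)·0.0000 - (-3)·0.0000) / (10) = -0.2000
  x2 = (0 - (-2)·-0.2000 - (-4)·0.0000) / (-10) = 0.0400
  x3 = (0 - (1)·-0.2000 - (-4)·0.0400) / (9) = 0.0400
Iteration 2:
  x1 = (-2 - (3)·0.0400 - (-3)·0.0400) / (10) = -0.2000
  x2 = (0 - (-2)·-0.2000 - (-4)·0.0400) / (-10) = 0.0240
  x3 = (0 - (1)·-0.2000 - (-4)·0.0240) / (9) = 0.0329

(-0.2000, 0.0240, 0.0329)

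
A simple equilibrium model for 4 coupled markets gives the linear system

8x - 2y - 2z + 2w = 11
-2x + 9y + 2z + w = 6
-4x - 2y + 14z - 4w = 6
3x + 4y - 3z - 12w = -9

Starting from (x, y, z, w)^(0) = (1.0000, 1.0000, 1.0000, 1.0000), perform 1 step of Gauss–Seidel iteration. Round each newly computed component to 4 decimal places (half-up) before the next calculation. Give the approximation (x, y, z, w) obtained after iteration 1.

(1.6250, 0.6944, 1.2778, 1.0683)

Iteration 1:
  x = (11 - (-2)·1.0000 - (-2)·1.0000 - (2)·1.0000) / (8) = 1.6250
  y = (6 - (-2)·1.6250 - (2)·1.0000 - (1)·1.0000) / (9) = 0.6944
  z = (6 - (-4)·1.6250 - (-2)·0.6944 - (-4)·1.0000) / (14) = 1.2778
  w = (-9 - (3)·1.6250 - (4)·0.6944 - (-3)·1.2778) / (-12) = 1.0683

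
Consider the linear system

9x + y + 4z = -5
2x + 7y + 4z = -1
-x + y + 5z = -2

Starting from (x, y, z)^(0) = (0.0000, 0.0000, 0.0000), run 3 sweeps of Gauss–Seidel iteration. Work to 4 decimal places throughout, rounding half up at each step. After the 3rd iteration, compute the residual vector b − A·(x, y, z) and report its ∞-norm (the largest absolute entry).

Iteration 1:
  x = (-5 - (1)·0.0000 - (4)·0.0000) / (9) = -0.5556
  y = (-1 - (2)·-0.5556 - (4)·0.0000) / (7) = 0.0159
  z = (-2 - (-1)·-0.5556 - (1)·0.0159) / (5) = -0.5143
Iteration 2:
  x = (-5 - (1)·0.0159 - (4)·-0.5143) / (9) = -0.3287
  y = (-1 - (2)·-0.3287 - (4)·-0.5143) / (7) = 0.2449
  z = (-2 - (-1)·-0.3287 - (1)·0.2449) / (5) = -0.5147
Iteration 3:
  x = (-5 - (1)·0.2449 - (4)·-0.5147) / (9) = -0.3540
  y = (-1 - (2)·-0.3540 - (4)·-0.5147) / (7) = 0.2524
  z = (-2 - (-1)·-0.3540 - (1)·0.2524) / (5) = -0.5213
Residual b − A·x = (0.0188, 0.0264, 0.0001); ∞-norm = 0.0264

0.0264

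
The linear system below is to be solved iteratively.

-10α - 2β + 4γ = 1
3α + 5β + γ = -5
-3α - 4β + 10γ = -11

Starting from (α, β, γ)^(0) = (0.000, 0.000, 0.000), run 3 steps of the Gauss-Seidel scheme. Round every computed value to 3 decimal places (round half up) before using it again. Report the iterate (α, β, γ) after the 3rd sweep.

Iteration 1:
  α = (1 - (-2)·0.000 - (4)·0.000) / (-10) = -0.100
  β = (-5 - (3)·-0.100 - (1)·0.000) / (5) = -0.940
  γ = (-11 - (-3)·-0.100 - (-4)·-0.940) / (10) = -1.506
Iteration 2:
  α = (1 - (-2)·-0.940 - (4)·-1.506) / (-10) = -0.514
  β = (-5 - (3)·-0.514 - (1)·-1.506) / (5) = -0.390
  γ = (-11 - (-3)·-0.514 - (-4)·-0.390) / (10) = -1.410
Iteration 3:
  α = (1 - (-2)·-0.390 - (4)·-1.410) / (-10) = -0.586
  β = (-5 - (3)·-0.586 - (1)·-1.410) / (5) = -0.366
  γ = (-11 - (-3)·-0.586 - (-4)·-0.366) / (10) = -1.422

(-0.586, -0.366, -1.422)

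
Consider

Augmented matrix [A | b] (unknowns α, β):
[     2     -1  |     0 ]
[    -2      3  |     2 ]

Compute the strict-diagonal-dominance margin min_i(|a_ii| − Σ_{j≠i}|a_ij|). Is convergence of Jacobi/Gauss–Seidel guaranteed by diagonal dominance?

1

row 1: |2| − (1) = 1
row 2: |3| − (2) = 1
minimum over rows = 1 → strictly diagonally dominant (convergence guaranteed)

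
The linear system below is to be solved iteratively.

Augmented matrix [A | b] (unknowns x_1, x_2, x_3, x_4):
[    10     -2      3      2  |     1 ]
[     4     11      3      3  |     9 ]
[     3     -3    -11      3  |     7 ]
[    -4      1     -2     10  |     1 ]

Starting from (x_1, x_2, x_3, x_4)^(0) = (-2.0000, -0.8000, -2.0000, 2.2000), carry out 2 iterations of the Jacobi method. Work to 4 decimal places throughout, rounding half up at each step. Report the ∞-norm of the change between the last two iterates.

0.9382

Iteration 1:
  x_1 = (1 - (-2)·-0.8000 - (3)·-2.0000 - (2)·2.2000) / (10) = 0.1000
  x_2 = (9 - (4)·-2.0000 - (3)·-2.0000 - (3)·2.2000) / (11) = 1.4909
  x_3 = (7 - (3)·-2.0000 - (-3)·-0.8000 - (3)·2.2000) / (-11) = -0.3636
  x_4 = (1 - (-4)·-2.0000 - (1)·-0.8000 - (-2)·-2.0000) / (10) = -1.0200
Iteration 2:
  x_1 = (1 - (-2)·1.4909 - (3)·-0.3636 - (2)·-1.0200) / (10) = 0.7113
  x_2 = (9 - (4)·0.1000 - (3)·-0.3636 - (3)·-1.0200) / (11) = 1.1592
  x_3 = (7 - (3)·0.1000 - (-3)·1.4909 - (3)·-1.0200) / (-11) = -1.2939
  x_4 = (1 - (-4)·0.1000 - (1)·1.4909 - (-2)·-0.3636) / (10) = -0.0818
Change: (0.6113, -0.3317, -0.9303, 0.9382) → max |·| = 0.9382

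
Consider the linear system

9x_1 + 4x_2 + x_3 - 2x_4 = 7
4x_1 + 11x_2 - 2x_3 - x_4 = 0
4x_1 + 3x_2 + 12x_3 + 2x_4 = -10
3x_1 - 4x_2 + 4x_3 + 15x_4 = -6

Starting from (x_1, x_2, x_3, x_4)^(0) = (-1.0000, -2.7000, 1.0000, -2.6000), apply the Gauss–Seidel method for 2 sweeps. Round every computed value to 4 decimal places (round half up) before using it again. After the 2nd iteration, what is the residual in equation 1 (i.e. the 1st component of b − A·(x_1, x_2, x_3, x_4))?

Iteration 1:
  x_1 = (7 - (4)·-2.7000 - (1)·1.0000 - (-2)·-2.6000) / (9) = 1.2889
  x_2 = (0 - (4)·1.2889 - (-2)·1.0000 - (-1)·-2.6000) / (11) = -0.5232
  x_3 = (-10 - (4)·1.2889 - (3)·-0.5232 - (2)·-2.6000) / (12) = -0.6988
  x_4 = (-6 - (3)·1.2889 - (-4)·-0.5232 - (4)·-0.6988) / (15) = -0.6110
Iteration 2:
  x_1 = (7 - (4)·-0.5232 - (1)·-0.6988 - (-2)·-0.6110) / (9) = 0.9522
  x_2 = (0 - (4)·0.9522 - (-2)·-0.6988 - (-1)·-0.6110) / (11) = -0.5289
  x_3 = (-10 - (4)·0.9522 - (3)·-0.5289 - (2)·-0.6110) / (12) = -0.9167
  x_4 = (-6 - (3)·0.9522 - (-4)·-0.5289 - (4)·-0.9167) / (15) = -0.4870
Residual b − A·x = (0.4885, -0.3113, -0.2477, -0.0004)

0.4885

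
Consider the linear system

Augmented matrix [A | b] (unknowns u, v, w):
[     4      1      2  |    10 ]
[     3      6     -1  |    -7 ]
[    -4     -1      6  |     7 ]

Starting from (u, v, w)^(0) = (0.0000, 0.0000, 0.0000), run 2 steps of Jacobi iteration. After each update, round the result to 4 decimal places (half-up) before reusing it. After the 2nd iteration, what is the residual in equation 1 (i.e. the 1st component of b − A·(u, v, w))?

Iteration 1:
  u = (10 - (1)·0.0000 - (2)·0.0000) / (4) = 2.5000
  v = (-7 - (3)·0.0000 - (-1)·0.0000) / (6) = -1.1667
  w = (7 - (-4)·0.0000 - (-1)·0.0000) / (6) = 1.1667
Iteration 2:
  u = (10 - (1)·-1.1667 - (2)·1.1667) / (4) = 2.2083
  v = (-7 - (3)·2.5000 - (-1)·1.1667) / (6) = -2.2222
  w = (7 - (-4)·2.5000 - (-1)·-1.1667) / (6) = 2.6389
Residual b − A·x = (-1.8888, 2.3472, -2.2224)

-1.8888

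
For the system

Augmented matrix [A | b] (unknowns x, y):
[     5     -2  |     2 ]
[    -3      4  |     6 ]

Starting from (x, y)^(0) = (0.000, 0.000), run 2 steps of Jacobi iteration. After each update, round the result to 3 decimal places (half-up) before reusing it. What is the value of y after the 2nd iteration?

1.800

Iteration 1:
  x = (2 - (-2)·0.000) / (5) = 0.400
  y = (6 - (-3)·0.000) / (4) = 1.500
Iteration 2:
  x = (2 - (-2)·1.500) / (5) = 1.000
  y = (6 - (-3)·0.400) / (4) = 1.800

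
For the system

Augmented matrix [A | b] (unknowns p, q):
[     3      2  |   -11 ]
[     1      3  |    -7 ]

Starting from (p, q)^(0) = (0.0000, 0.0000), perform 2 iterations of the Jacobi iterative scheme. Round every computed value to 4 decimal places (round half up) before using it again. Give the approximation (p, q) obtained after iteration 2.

Iteration 1:
  p = (-11 - (2)·0.0000) / (3) = -3.6667
  q = (-7 - (1)·0.0000) / (3) = -2.3333
Iteration 2:
  p = (-11 - (2)·-2.3333) / (3) = -2.1111
  q = (-7 - (1)·-3.6667) / (3) = -1.1111

(-2.1111, -1.1111)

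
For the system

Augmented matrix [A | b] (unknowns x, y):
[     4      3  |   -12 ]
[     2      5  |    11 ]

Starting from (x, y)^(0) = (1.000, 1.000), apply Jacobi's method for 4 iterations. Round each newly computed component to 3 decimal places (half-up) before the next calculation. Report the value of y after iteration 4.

Iteration 1:
  x = (-12 - (3)·1.000) / (4) = -3.750
  y = (11 - (2)·1.000) / (5) = 1.800
Iteration 2:
  x = (-12 - (3)·1.800) / (4) = -4.350
  y = (11 - (2)·-3.750) / (5) = 3.700
Iteration 3:
  x = (-12 - (3)·3.700) / (4) = -5.775
  y = (11 - (2)·-4.350) / (5) = 3.940
Iteration 4:
  x = (-12 - (3)·3.940) / (4) = -5.955
  y = (11 - (2)·-5.775) / (5) = 4.510

4.510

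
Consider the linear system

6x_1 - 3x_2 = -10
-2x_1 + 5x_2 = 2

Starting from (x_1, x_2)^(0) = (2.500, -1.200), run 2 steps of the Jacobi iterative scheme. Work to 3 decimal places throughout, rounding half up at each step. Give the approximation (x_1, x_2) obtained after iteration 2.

Iteration 1:
  x_1 = (-10 - (-3)·-1.200) / (6) = -2.267
  x_2 = (2 - (-2)·2.500) / (5) = 1.400
Iteration 2:
  x_1 = (-10 - (-3)·1.400) / (6) = -0.967
  x_2 = (2 - (-2)·-2.267) / (5) = -0.507

(-0.967, -0.507)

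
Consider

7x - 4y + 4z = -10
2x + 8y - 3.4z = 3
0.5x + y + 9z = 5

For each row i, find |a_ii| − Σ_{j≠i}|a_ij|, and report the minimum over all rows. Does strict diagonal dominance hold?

-1

row 1: |7| − (4+4) = -1
row 2: |8| − (2+3.4) = 2.6
row 3: |9| − (0.5+1) = 7.5
minimum over rows = -1 → not strictly diagonally dominant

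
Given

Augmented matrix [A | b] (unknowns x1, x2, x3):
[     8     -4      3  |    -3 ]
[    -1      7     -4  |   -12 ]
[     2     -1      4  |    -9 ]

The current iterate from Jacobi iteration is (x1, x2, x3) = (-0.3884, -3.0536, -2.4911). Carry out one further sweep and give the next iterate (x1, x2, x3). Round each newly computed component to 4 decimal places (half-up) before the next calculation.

One sweep:
  x1 = (-3 - (-4)·-3.0536 - (3)·-2.4911) / (8) = -0.9676
  x2 = (-12 - (-1)·-0.3884 - (-4)·-2.4911) / (7) = -3.1933
  x3 = (-9 - (2)·-0.3884 - (-1)·-3.0536) / (4) = -2.8192

(-0.9676, -3.1933, -2.8192)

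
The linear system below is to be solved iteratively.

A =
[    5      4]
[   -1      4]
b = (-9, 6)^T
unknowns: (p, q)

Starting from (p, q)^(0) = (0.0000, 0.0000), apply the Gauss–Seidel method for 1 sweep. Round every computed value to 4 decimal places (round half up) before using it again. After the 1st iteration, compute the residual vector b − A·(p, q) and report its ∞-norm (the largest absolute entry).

Iteration 1:
  p = (-9 - (4)·0.0000) / (5) = -1.8000
  q = (6 - (-1)·-1.8000) / (4) = 1.0500
Residual b − A·x = (-4.2000, 0.0000); ∞-norm = 4.2000

4.2000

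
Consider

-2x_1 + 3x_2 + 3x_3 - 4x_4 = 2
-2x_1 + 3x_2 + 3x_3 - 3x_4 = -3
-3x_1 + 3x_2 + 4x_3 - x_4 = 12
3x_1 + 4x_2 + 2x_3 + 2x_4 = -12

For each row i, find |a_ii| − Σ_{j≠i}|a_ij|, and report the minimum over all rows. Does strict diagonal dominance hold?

-8

row 1: |-2| − (3+3+4) = -8
row 2: |3| − (2+3+3) = -5
row 3: |4| − (3+3+1) = -3
row 4: |2| − (3+4+2) = -7
minimum over rows = -8 → not strictly diagonally dominant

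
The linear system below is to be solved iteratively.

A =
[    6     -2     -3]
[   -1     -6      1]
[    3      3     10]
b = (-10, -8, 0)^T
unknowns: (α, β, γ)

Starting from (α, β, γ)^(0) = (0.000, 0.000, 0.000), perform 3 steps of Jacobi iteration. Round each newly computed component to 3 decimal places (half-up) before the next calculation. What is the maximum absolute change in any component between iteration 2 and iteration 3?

0.217

Iteration 1:
  α = (-10 - (-2)·0.000 - (-3)·0.000) / (6) = -1.667
  β = (-8 - (-1)·0.000 - (1)·0.000) / (-6) = 1.333
  γ = (0 - (3)·0.000 - (3)·0.000) / (10) = 0.000
Iteration 2:
  α = (-10 - (-2)·1.333 - (-3)·0.000) / (6) = -1.222
  β = (-8 - (-1)·-1.667 - (1)·0.000) / (-6) = 1.611
  γ = (0 - (3)·-1.667 - (3)·1.333) / (10) = 0.100
Iteration 3:
  α = (-10 - (-2)·1.611 - (-3)·0.100) / (6) = -1.080
  β = (-8 - (-1)·-1.222 - (1)·0.100) / (-6) = 1.554
  γ = (0 - (3)·-1.222 - (3)·1.611) / (10) = -0.117
Change: (0.142, -0.057, -0.217) → max |·| = 0.217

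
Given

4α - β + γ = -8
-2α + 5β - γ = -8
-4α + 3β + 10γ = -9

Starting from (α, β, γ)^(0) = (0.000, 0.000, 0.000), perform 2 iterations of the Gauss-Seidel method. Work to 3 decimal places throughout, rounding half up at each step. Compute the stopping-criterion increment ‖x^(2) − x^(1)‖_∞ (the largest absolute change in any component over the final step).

Iteration 1:
  α = (-8 - (-1)·0.000 - (1)·0.000) / (4) = -2.000
  β = (-8 - (-2)·-2.000 - (-1)·0.000) / (5) = -2.400
  γ = (-9 - (-4)·-2.000 - (3)·-2.400) / (10) = -0.980
Iteration 2:
  α = (-8 - (-1)·-2.400 - (1)·-0.980) / (4) = -2.355
  β = (-8 - (-2)·-2.355 - (-1)·-0.980) / (5) = -2.738
  γ = (-9 - (-4)·-2.355 - (3)·-2.738) / (10) = -1.021
Change: (-0.355, -0.338, -0.041) → max |·| = 0.355

0.355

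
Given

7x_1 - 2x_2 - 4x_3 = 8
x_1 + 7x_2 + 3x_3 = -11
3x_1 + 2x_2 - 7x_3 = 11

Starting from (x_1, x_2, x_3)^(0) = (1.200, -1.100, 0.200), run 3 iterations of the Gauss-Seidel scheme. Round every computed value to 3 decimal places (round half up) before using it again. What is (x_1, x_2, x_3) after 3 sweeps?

(-0.197, -0.711, -1.859)

Iteration 1:
  x_1 = (8 - (-2)·-1.100 - (-4)·0.200) / (7) = 0.943
  x_2 = (-11 - (1)·0.943 - (3)·0.200) / (7) = -1.792
  x_3 = (11 - (3)·0.943 - (2)·-1.792) / (-7) = -1.679
Iteration 2:
  x_1 = (8 - (-2)·-1.792 - (-4)·-1.679) / (7) = -0.329
  x_2 = (-11 - (1)·-0.329 - (3)·-1.679) / (7) = -0.805
  x_3 = (11 - (3)·-0.329 - (2)·-0.805) / (-7) = -1.942
Iteration 3:
  x_1 = (8 - (-2)·-0.805 - (-4)·-1.942) / (7) = -0.197
  x_2 = (-11 - (1)·-0.197 - (3)·-1.942) / (7) = -0.711
  x_3 = (11 - (3)·-0.197 - (2)·-0.711) / (-7) = -1.859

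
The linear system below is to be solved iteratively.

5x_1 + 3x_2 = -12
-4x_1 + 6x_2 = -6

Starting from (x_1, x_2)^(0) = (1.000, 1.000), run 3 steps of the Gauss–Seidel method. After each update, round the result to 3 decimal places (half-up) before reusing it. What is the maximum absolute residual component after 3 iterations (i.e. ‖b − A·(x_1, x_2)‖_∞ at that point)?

Iteration 1:
  x_1 = (-12 - (3)·1.000) / (5) = -3.000
  x_2 = (-6 - (-4)·-3.000) / (6) = -3.000
Iteration 2:
  x_1 = (-12 - (3)·-3.000) / (5) = -0.600
  x_2 = (-6 - (-4)·-0.600) / (6) = -1.400
Iteration 3:
  x_1 = (-12 - (3)·-1.400) / (5) = -1.560
  x_2 = (-6 - (-4)·-1.560) / (6) = -2.040
Residual b − A·x = (1.920, 0.000); ∞-norm = 1.920

1.920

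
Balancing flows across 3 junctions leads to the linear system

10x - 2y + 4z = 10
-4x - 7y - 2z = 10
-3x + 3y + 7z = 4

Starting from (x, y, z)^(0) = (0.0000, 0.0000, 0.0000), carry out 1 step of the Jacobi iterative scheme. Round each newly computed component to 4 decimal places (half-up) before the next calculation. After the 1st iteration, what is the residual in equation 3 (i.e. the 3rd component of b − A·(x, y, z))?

Iteration 1:
  x = (10 - (-2)·0.0000 - (4)·0.0000) / (10) = 1.0000
  y = (10 - (-4)·0.0000 - (-2)·0.0000) / (-7) = -1.4286
  z = (4 - (-3)·0.0000 - (3)·0.0000) / (7) = 0.5714
Residual b − A·x = (-5.1428, 5.1426, 7.2860)

7.2860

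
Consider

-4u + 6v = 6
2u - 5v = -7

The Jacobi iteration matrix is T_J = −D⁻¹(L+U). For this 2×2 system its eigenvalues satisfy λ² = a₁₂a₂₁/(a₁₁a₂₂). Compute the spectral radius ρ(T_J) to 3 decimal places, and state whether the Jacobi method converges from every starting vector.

0.775

a₁₂a₂₁/(a₁₁a₂₂) = (6)·(2) / ((-4)·(-5)) = 0.600000
ρ = √|0.600000| = √0.600000 = 0.775
ρ < 1, so Jacobi converges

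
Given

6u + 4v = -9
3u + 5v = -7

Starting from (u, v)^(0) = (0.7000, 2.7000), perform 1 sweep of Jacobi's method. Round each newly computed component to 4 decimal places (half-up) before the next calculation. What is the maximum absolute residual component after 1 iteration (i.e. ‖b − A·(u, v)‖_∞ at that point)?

18.0800

Iteration 1:
  u = (-9 - (4)·2.7000) / (6) = -3.3000
  v = (-7 - (3)·0.7000) / (5) = -1.8200
Residual b − A·x = (18.0800, 12.0000); ∞-norm = 18.0800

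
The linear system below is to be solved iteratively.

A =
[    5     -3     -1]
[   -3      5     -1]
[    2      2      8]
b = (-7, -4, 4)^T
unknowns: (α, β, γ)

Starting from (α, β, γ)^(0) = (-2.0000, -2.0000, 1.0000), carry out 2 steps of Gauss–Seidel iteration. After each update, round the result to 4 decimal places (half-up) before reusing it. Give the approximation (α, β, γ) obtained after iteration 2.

Iteration 1:
  α = (-7 - (-3)·-2.0000 - (-1)·1.0000) / (5) = -2.4000
  β = (-4 - (-3)·-2.4000 - (-1)·1.0000) / (5) = -2.0400
  γ = (4 - (2)·-2.4000 - (2)·-2.0400) / (8) = 1.6100
Iteration 2:
  α = (-7 - (-3)·-2.0400 - (-1)·1.6100) / (5) = -2.3020
  β = (-4 - (-3)·-2.3020 - (-1)·1.6100) / (5) = -1.8592
  γ = (4 - (2)·-2.3020 - (2)·-1.8592) / (8) = 1.5403

(-2.3020, -1.8592, 1.5403)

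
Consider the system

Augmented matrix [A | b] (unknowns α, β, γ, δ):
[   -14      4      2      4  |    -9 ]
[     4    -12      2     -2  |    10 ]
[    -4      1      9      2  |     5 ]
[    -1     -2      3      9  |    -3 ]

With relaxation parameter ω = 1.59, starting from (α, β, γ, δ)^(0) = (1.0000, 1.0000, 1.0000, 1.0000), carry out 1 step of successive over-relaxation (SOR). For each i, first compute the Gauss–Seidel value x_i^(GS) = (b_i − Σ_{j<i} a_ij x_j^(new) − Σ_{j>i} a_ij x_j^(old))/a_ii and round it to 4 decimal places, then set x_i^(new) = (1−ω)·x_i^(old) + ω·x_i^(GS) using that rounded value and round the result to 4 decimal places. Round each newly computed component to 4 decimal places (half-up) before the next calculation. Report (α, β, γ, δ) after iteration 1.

Iteration 1:
  α: GS value = (-9 - (4)·1.0000 - (2)·1.0000 - (4)·1.0000) / (-14) = 1.3571;  α ← (1−ω)·1.0000 + ω·1.3571 = 1.5678
  β: GS value = (10 - (4)·1.5678 - (2)·1.0000 - (-2)·1.0000) / (-12) = -0.3107;  β ← (1−ω)·1.0000 + ω·-0.3107 = -1.0840
  γ: GS value = (5 - (-4)·1.5678 - (1)·-1.0840 - (2)·1.0000) / (9) = 1.1506;  γ ← (1−ω)·1.0000 + ω·1.1506 = 1.2395
  δ: GS value = (-3 - (-1)·1.5678 - (-2)·-1.0840 - (3)·1.2395) / (9) = -0.8132;  δ ← (1−ω)·1.0000 + ω·-0.8132 = -1.8830

(1.5678, -1.0840, 1.2395, -1.8830)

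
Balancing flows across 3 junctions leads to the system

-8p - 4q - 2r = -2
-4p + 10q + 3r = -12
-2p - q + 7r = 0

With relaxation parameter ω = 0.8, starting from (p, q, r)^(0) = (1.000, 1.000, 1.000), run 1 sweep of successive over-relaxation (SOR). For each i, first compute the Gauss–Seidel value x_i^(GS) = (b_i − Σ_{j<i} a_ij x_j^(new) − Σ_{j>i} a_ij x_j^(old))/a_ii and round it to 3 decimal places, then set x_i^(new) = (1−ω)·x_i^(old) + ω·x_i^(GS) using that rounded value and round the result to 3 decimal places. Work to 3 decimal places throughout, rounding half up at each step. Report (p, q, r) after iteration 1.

(-0.200, -1.064, 0.033)

Iteration 1:
  p: GS value = (-2 - (-4)·1.000 - (-2)·1.000) / (-8) = -0.500;  p ← (1−ω)·1.000 + ω·-0.500 = -0.200
  q: GS value = (-12 - (-4)·-0.200 - (3)·1.000) / (10) = -1.580;  q ← (1−ω)·1.000 + ω·-1.580 = -1.064
  r: GS value = (0 - (-2)·-0.200 - (-1)·-1.064) / (7) = -0.209;  r ← (1−ω)·1.000 + ω·-0.209 = 0.033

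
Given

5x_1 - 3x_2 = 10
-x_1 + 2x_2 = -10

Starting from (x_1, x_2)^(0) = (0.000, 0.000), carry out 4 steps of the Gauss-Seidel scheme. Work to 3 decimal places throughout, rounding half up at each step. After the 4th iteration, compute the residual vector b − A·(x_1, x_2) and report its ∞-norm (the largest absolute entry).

0.324

Iteration 1:
  x_1 = (10 - (-3)·0.000) / (5) = 2.000
  x_2 = (-10 - (-1)·2.000) / (2) = -4.000
Iteration 2:
  x_1 = (10 - (-3)·-4.000) / (5) = -0.400
  x_2 = (-10 - (-1)·-0.400) / (2) = -5.200
Iteration 3:
  x_1 = (10 - (-3)·-5.200) / (5) = -1.120
  x_2 = (-10 - (-1)·-1.120) / (2) = -5.560
Iteration 4:
  x_1 = (10 - (-3)·-5.560) / (5) = -1.336
  x_2 = (-10 - (-1)·-1.336) / (2) = -5.668
Residual b − A·x = (-0.324, 0.000); ∞-norm = 0.324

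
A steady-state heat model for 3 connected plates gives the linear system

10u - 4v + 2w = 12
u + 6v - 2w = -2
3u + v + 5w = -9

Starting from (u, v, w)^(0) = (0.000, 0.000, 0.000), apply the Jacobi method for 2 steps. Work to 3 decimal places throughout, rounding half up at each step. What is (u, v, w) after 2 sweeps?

Iteration 1:
  u = (12 - (-4)·0.000 - (2)·0.000) / (10) = 1.200
  v = (-2 - (1)·0.000 - (-2)·0.000) / (6) = -0.333
  w = (-9 - (3)·0.000 - (1)·0.000) / (5) = -1.800
Iteration 2:
  u = (12 - (-4)·-0.333 - (2)·-1.800) / (10) = 1.427
  v = (-2 - (1)·1.200 - (-2)·-1.800) / (6) = -1.133
  w = (-9 - (3)·1.200 - (1)·-0.333) / (5) = -2.453

(1.427, -1.133, -2.453)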